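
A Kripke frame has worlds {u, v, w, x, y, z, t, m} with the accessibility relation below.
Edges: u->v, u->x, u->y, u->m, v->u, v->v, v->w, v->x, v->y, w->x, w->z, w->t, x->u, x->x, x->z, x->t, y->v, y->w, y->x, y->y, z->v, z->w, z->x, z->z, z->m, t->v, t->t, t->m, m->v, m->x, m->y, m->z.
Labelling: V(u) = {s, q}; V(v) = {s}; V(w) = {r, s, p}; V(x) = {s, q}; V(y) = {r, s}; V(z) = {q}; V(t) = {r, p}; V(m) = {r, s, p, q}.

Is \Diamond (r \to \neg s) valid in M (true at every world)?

Let φ = \Diamond (r \to \neg s). Evaluate φ at each world:
  u (successors {v, x, y, m}): φ is true.
  v (successors {u, v, w, x, y}): φ is true.
  w (successors {x, z, t}): φ is true.
  x (successors {u, x, z, t}): φ is true.
  y (successors {v, w, x, y}): φ is true.
  z (successors {v, w, x, z, m}): φ is true.
  t (successors {v, t, m}): φ is true.
  m (successors {v, x, y, z}): φ is true.
For instance, at m:
  At m: \Diamond (r \to \neg s) requires r \to \neg s at some successor in {v, x, y, z}.
    r \to \neg s holds at v, so \Diamond (r \to \neg s) is true at m.

Yes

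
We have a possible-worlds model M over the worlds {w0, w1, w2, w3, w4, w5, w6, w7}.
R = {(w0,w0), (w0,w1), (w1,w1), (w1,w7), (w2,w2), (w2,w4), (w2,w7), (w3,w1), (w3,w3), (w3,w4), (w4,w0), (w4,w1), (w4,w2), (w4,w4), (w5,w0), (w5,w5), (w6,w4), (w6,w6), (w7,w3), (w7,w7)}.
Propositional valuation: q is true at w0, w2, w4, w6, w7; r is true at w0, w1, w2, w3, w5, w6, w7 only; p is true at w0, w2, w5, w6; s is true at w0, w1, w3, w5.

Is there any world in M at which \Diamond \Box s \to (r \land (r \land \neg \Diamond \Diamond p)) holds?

Let φ = \Diamond \Box s \to (r \land (r \land \neg \Diamond \Diamond p)). Evaluate φ at each world:
  w0 (successors {w0, w1}): φ is false.
  w1 (successors {w1, w7}): φ is true.
  w2 (successors {w2, w4, w7}): φ is true.
  w3 (successors {w1, w3, w4}): φ is true.
  w4 (successors {w0, w1, w2, w4}): φ is false.
  w5 (successors {w0, w5}): φ is false.
  w6 (successors {w4, w6}): φ is true.
  w7 (successors {w3, w7}): φ is true.
Detail at w1 (witness):
  At w1: \Diamond \Box s is false, r \land (r \land \neg \Diamond \Diamond p) is true, so \Diamond \Box s \to (r \land (r \land \neg \Diamond \Diamond p)) is true.
    At w1: \Diamond \Box s requires \Box s at some successor in {w1, w7}.
      At w1: \Box s is false.
      At w7: \Box s is false.
    So \Diamond \Box s is false at w1.
    At w1: r is true, r \land \neg \Diamond \Diamond p is true, so r \land (r \land \neg \Diamond \Diamond p) is true.
      At w1: r is true, \neg \Diamond \Diamond p is true, so r \land \neg \Diamond \Diamond p is true.

Yes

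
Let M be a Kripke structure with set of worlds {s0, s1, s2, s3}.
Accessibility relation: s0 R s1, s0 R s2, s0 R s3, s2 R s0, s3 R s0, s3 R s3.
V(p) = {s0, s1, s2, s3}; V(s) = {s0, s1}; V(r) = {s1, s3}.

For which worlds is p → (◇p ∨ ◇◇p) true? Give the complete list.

s0, s2, s3

Recall that ◇ψ holds at a world iff ψ holds at some accessible world.
Let φ = p → (◇p ∨ ◇◇p). Evaluate φ at each world:
  s0 (successors {s1, s2, s3}): φ is true.
  s1 (successors ∅): φ is false.
  s2 (successors {s0}): φ is true.
  s3 (successors {s0, s3}): φ is true.
For instance, at s2:
  At s2: p is true, ◇p ∨ ◇◇p is true, so p → (◇p ∨ ◇◇p) is true.
    At s2: ◇p is true, ◇◇p is true, so ◇p ∨ ◇◇p is true.
      At s2: ◇p requires p at some successor in {s0}.
        p holds at s0, so ◇p is true at s2.
      At s2: ◇◇p requires ◇p at some successor in {s0}.
        ◇p holds at s0, so ◇◇p is true at s2.
Satisfying worlds: {s0, s2, s3}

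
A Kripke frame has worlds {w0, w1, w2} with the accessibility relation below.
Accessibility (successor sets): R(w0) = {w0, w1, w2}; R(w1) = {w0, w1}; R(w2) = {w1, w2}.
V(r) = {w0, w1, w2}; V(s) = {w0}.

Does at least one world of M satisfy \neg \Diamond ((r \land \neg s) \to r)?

No

Recall that \Diamond ψ holds at a world iff ψ holds at some accessible world.
Let φ = \neg \Diamond ((r \land \neg s) \to r). Evaluate φ at each world:
  w0 (successors {w0, w1, w2}): φ is false.
  w1 (successors {w0, w1}): φ is false.
  w2 (successors {w1, w2}): φ is false.
For instance, at w0:
  At w0: \Diamond ((r \land \neg s) \to r) is true, so \neg \Diamond ((r \land \neg s) \to r) is false.
    At w0: \Diamond ((r \land \neg s) \to r) requires (r \land \neg s) \to r at some successor in {w0, w1, w2}.
      (r \land \neg s) \to r holds at w0, so \Diamond ((r \land \neg s) \to r) is true at w0.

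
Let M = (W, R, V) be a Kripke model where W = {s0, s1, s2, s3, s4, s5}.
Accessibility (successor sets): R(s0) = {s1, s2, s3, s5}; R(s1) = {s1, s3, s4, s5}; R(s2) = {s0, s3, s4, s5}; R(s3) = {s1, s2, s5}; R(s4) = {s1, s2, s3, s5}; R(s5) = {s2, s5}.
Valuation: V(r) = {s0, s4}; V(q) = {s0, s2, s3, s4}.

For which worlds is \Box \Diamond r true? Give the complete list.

none

Recall that \Box ψ holds at a world iff ψ holds at every accessible world, and \Diamond ψ holds iff ψ holds at some accessible world.
Let φ = \Box \Diamond r. Evaluate φ at each world:
  s0 (successors {s1, s2, s3, s5}): φ is false.
  s1 (successors {s1, s3, s4, s5}): φ is false.
  s2 (successors {s0, s3, s4, s5}): φ is false.
  s3 (successors {s1, s2, s5}): φ is false.
  s4 (successors {s1, s2, s3, s5}): φ is false.
  s5 (successors {s2, s5}): φ is false.
For instance, at s3:
  At s3: \Box \Diamond r requires \Diamond r at every successor {s1, s2, s5}.
    \Diamond r fails at s5, so \Box \Diamond r is false at s3.
      At s5: \Diamond r requires r at some successor in {s2, s5}.
        At s2: r is false.
        At s5: r is false.
      So \Diamond r is false at s5.
Satisfying worlds: none.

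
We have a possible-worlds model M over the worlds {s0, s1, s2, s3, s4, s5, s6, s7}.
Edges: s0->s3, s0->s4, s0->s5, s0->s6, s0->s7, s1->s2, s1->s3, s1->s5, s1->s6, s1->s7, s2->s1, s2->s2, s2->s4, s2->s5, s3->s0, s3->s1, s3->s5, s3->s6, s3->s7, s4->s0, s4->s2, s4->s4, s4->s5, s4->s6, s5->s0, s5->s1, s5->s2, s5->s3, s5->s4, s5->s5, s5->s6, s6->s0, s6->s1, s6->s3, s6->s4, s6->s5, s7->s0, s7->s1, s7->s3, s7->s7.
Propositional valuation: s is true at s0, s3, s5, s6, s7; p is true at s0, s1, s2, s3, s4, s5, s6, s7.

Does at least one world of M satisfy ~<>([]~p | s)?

No

Let φ = ~<>([]~p | s). Evaluate φ at each world:
  s0 (successors {s3, s4, s5, s6, s7}): φ is false.
  s1 (successors {s2, s3, s5, s6, s7}): φ is false.
  s2 (successors {s1, s2, s4, s5}): φ is false.
  s3 (successors {s0, s1, s5, s6, s7}): φ is false.
  s4 (successors {s0, s2, s4, s5, s6}): φ is false.
  s5 (successors {s0, s1, s2, s3, s4, s5, s6}): φ is false.
  s6 (successors {s0, s1, s3, s4, s5}): φ is false.
  s7 (successors {s0, s1, s3, s7}): φ is false.
For instance, at s1:
  At s1: <>([]~p | s) is true, so ~<>([]~p | s) is false.
    At s1: <>([]~p | s) requires []~p | s at some successor in {s2, s3, s5, s6, s7}.
      []~p | s holds at s3, so <>([]~p | s) is true at s1.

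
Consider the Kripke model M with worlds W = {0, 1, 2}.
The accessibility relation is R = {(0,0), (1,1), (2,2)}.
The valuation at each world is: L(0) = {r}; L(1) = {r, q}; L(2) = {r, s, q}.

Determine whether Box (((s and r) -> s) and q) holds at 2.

Yes

At 2: Box (((s and r) -> s) and q) requires ((s and r) -> s) and q at every successor {2}.
  At 2: ((s and r) -> s) and q is true.
So Box (((s and r) -> s) and q) is true at 2.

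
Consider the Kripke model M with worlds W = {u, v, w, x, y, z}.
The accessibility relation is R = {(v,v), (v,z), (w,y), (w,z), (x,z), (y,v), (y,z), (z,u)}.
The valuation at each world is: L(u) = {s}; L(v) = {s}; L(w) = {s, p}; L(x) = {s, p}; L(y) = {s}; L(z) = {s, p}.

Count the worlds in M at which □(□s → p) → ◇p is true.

5

Recall that □ψ holds at a world iff ψ holds at every accessible world, and ◇ψ holds iff ψ holds at some accessible world.
Let φ = □(□s → p) → ◇p. Evaluate φ at each world:
  u (successors ∅): φ is false.
  v (successors {v, z}): φ is true.
  w (successors {y, z}): φ is true.
  x (successors {z}): φ is true.
  y (successors {v, z}): φ is true.
  z (successors {u}): φ is true.
For instance, at z:
  At z: □(□s → p) is false, ◇p is false, so □(□s → p) → ◇p is true.
    At z: □(□s → p) requires □s → p at every successor {u}.
      □s → p fails at u, so □(□s → p) is false at z.
    At z: ◇p requires p at some successor in {u}.
      At u: p is false.
    So ◇p is false at z.
Satisfying worlds: {v, w, x, y, z}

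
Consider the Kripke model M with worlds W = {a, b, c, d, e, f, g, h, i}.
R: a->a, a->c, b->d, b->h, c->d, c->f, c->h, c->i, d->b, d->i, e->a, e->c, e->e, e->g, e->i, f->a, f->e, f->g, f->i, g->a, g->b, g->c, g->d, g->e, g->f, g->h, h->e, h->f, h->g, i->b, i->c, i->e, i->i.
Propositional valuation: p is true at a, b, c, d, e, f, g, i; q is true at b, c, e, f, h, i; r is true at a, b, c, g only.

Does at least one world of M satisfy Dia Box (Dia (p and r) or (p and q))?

Yes

Let φ = Dia Box (Dia (p and r) or (p and q)). Evaluate φ at each world:
  a (successors {a, c}): φ is true.
  b (successors {d, h}): φ is true.
  c (successors {d, f, h, i}): φ is true.
  d (successors {b, i}): φ is true.
  e (successors {a, c, e, g, i}): φ is true.
  f (successors {a, e, g, i}): φ is true.
  g (successors {a, b, c, d, e, f, h}): φ is true.
  h (successors {e, f, g}): φ is true.
  i (successors {b, c, e, i}): φ is true.
Detail at a (witness):
  At a: Dia Box (Dia (p and r) or (p and q)) requires Box (Dia (p and r) or (p and q)) at some successor in {a, c}.
    Box (Dia (p and r) or (p and q)) holds at a, so Dia Box (Dia (p and r) or (p and q)) is true at a.
      At a: Box (Dia (p and r) or (p and q)) requires Dia (p and r) or (p and q) at every successor {a, c}.
        At a: Dia (p and r) or (p and q) is true.
        At c: Dia (p and r) or (p and q) is true.
      So Box (Dia (p and r) or (p and q)) is true at a.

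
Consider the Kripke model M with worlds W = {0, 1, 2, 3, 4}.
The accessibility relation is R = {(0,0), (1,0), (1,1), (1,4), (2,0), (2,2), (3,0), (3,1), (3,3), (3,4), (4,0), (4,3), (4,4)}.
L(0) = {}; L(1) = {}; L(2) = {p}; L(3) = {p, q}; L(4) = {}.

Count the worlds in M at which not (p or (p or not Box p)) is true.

Let φ = not (p or (p or not Box p)). Evaluate φ at each world:
  0 (successors {0}): φ is false.
  1 (successors {0, 1, 4}): φ is false.
  2 (successors {0, 2}): φ is false.
  3 (successors {0, 1, 3, 4}): φ is false.
  4 (successors {0, 3, 4}): φ is false.
For instance, at 0:
  At 0: p or (p or not Box p) is true, so not (p or (p or not Box p)) is false.
    At 0: p is false, p or not Box p is true, so p or (p or not Box p) is true.
      At 0: p is false, not Box p is true, so p or not Box p is true.
Satisfying worlds: none.

0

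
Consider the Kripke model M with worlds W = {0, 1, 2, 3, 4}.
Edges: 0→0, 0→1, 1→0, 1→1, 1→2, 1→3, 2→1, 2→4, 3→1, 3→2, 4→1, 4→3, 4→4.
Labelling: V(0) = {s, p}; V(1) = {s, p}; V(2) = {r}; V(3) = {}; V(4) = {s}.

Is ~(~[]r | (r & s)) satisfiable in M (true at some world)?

Recall that []ψ holds at a world iff ψ holds at every accessible world, and <>ψ holds iff ψ holds at some accessible world.
Let φ = ~(~[]r | (r & s)). Evaluate φ at each world:
  0 (successors {0, 1}): φ is false.
  1 (successors {0, 1, 2, 3}): φ is false.
  2 (successors {1, 4}): φ is false.
  3 (successors {1, 2}): φ is false.
  4 (successors {1, 3, 4}): φ is false.
For instance, at 4:
  At 4: ~[]r | (r & s) is true, so ~(~[]r | (r & s)) is false.
    At 4: ~[]r is true, r & s is false, so ~[]r | (r & s) is true.
      At 4: []r is false, so ~[]r is true.

No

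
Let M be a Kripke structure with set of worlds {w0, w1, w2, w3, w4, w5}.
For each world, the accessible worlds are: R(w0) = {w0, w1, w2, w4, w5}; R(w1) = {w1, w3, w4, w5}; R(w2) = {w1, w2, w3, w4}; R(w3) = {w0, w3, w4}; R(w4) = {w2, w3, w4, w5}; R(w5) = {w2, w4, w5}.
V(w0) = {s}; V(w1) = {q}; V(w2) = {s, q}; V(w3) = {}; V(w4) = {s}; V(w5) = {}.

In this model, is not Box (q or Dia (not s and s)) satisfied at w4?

Recall that Box ψ holds at a world iff ψ holds at every accessible world, and Dia ψ holds iff ψ holds at some accessible world.
At w4: Box (q or Dia (not s and s)) is false, so not Box (q or Dia (not s and s)) is true.
  At w4: Box (q or Dia (not s and s)) requires q or Dia (not s and s) at every successor {w2, w3, w4, w5}.
    q or Dia (not s and s) fails at w3, so Box (q or Dia (not s and s)) is false at w4.
      At w3: q is false, Dia (not s and s) is false, so q or Dia (not s and s) is false.

Yes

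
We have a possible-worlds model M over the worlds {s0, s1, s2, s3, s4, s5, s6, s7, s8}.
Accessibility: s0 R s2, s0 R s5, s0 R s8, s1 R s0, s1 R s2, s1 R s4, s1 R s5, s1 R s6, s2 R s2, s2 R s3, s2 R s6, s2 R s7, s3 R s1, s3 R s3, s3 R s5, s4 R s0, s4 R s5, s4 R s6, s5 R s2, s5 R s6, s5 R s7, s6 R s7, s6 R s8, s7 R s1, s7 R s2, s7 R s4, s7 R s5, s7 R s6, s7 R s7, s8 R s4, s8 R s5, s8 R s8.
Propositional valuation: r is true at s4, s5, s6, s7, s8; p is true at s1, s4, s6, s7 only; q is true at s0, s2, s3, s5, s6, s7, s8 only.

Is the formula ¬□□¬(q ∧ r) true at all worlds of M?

Yes

Let φ = ¬□□¬(q ∧ r). Evaluate φ at each world:
  s0 (successors {s2, s5, s8}): φ is true.
  s1 (successors {s0, s2, s4, s5, s6}): φ is true.
  s2 (successors {s2, s3, s6, s7}): φ is true.
  s3 (successors {s1, s3, s5}): φ is true.
  s4 (successors {s0, s5, s6}): φ is true.
  s5 (successors {s2, s6, s7}): φ is true.
  s6 (successors {s7, s8}): φ is true.
  s7 (successors {s1, s2, s4, s5, s6, s7}): φ is true.
  s8 (successors {s4, s5, s8}): φ is true.
For instance, at s0:
  At s0: □□¬(q ∧ r) is false, so ¬□□¬(q ∧ r) is true.
    At s0: □□¬(q ∧ r) requires □¬(q ∧ r) at every successor {s2, s5, s8}.
      □¬(q ∧ r) fails at s2, so □□¬(q ∧ r) is false at s0.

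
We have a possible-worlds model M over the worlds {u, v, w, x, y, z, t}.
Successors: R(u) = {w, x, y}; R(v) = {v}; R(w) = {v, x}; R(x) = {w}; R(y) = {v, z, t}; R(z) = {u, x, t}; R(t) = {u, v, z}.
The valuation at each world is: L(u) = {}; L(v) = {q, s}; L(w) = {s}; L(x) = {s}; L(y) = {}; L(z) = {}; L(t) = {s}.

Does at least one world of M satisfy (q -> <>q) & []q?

Let φ = (q -> <>q) & []q. Evaluate φ at each world:
  u (successors {w, x, y}): φ is false.
  v (successors {v}): φ is true.
  w (successors {v, x}): φ is false.
  x (successors {w}): φ is false.
  y (successors {v, z, t}): φ is false.
  z (successors {u, x, t}): φ is false.
  t (successors {u, v, z}): φ is false.
Detail at v (witness):
  At v: q -> <>q is true, []q is true, so (q -> <>q) & []q is true.
    At v: q is true, <>q is true, so q -> <>q is true.
      At v: <>q requires q at some successor in {v}.
        q holds at v, so <>q is true at v.
    At v: []q requires q at every successor {v}.
      At v: q is true.
    So []q is true at v.

Yes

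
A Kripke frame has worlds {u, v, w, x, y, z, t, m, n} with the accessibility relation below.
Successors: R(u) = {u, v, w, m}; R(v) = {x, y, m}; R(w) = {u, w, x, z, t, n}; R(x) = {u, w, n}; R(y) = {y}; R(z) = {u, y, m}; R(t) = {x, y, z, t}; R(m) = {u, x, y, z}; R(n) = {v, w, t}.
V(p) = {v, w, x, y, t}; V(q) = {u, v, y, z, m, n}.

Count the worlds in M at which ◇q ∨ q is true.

9

Let φ = ◇q ∨ q. Evaluate φ at each world:
  u (successors {u, v, w, m}): φ is true.
  v (successors {x, y, m}): φ is true.
  w (successors {u, w, x, z, t, n}): φ is true.
  x (successors {u, w, n}): φ is true.
  y (successors {y}): φ is true.
  z (successors {u, y, m}): φ is true.
  t (successors {x, y, z, t}): φ is true.
  m (successors {u, x, y, z}): φ is true.
  n (successors {v, w, t}): φ is true.
For instance, at x:
  At x: ◇q is true, q is false, so ◇q ∨ q is true.
    At x: ◇q requires q at some successor in {u, w, n}.
      q holds at u, so ◇q is true at x.
Satisfying worlds: {u, v, w, x, y, z, t, m, n}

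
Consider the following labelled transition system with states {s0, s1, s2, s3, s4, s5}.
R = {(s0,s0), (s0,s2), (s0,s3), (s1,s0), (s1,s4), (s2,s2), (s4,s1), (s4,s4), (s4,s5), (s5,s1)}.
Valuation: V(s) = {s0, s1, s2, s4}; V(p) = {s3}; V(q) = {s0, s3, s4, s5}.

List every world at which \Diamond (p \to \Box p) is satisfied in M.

s0, s1, s2, s4, s5

Recall that \Box ψ holds at a world iff ψ holds at every accessible world, and \Diamond ψ holds iff ψ holds at some accessible world.
Let φ = \Diamond (p \to \Box p). Evaluate φ at each world:
  s0 (successors {s0, s2, s3}): φ is true.
  s1 (successors {s0, s4}): φ is true.
  s2 (successors {s2}): φ is true.
  s3 (successors ∅): φ is false.
  s4 (successors {s1, s4, s5}): φ is true.
  s5 (successors {s1}): φ is true.
For instance, at s5:
  At s5: \Diamond (p \to \Box p) requires p \to \Box p at some successor in {s1}.
    p \to \Box p holds at s1, so \Diamond (p \to \Box p) is true at s5.
      At s1: p is false, \Box p is false, so p \to \Box p is true.
Satisfying worlds: {s0, s1, s2, s4, s5}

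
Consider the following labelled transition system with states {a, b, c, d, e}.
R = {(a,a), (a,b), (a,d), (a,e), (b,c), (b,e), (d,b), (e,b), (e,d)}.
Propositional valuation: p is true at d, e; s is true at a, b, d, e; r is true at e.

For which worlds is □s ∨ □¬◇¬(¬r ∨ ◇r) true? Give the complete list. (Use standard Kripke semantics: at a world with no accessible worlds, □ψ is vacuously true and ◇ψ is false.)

Let φ = □s ∨ □¬◇¬(¬r ∨ ◇r). Evaluate φ at each world:
  a (successors {a, b, d, e}): φ is true.
  b (successors {c, e}): φ is true.
  c (successors ∅): φ is true.
  d (successors {b}): φ is true.
  e (successors {b, d}): φ is true.
For instance, at a:
  At a: □s is true, □¬◇¬(¬r ∨ ◇r) is false, so □s ∨ □¬◇¬(¬r ∨ ◇r) is true.
    At a: □s requires s at every successor {a, b, d, e}.
      At a: s is true.
      At b: s is true.
      At d: s is true.
      At e: s is true.
    So □s is true at a.
    At a: □¬◇¬(¬r ∨ ◇r) requires ¬◇¬(¬r ∨ ◇r) at every successor {a, b, d, e}.
      ¬◇¬(¬r ∨ ◇r) fails at a, so □¬◇¬(¬r ∨ ◇r) is false at a.
Satisfying worlds: {a, b, c, d, e}

a, b, c, d, e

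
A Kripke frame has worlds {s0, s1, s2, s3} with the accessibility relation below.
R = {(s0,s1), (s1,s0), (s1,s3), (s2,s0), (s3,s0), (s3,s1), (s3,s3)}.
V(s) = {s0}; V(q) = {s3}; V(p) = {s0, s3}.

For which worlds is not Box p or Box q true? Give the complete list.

s0, s3

Let φ = not Box p or Box q. Evaluate φ at each world:
  s0 (successors {s1}): φ is true.
  s1 (successors {s0, s3}): φ is false.
  s2 (successors {s0}): φ is false.
  s3 (successors {s0, s1, s3}): φ is true.
For instance, at s2:
  At s2: not Box p is false, Box q is false, so not Box p or Box q is false.
    At s2: Box p is true, so not Box p is false.
      At s2: Box p requires p at every successor {s0}.
        At s0: p is true.
      So Box p is true at s2.
    At s2: Box q requires q at every successor {s0}.
      q fails at s0, so Box q is false at s2.
Satisfying worlds: {s0, s3}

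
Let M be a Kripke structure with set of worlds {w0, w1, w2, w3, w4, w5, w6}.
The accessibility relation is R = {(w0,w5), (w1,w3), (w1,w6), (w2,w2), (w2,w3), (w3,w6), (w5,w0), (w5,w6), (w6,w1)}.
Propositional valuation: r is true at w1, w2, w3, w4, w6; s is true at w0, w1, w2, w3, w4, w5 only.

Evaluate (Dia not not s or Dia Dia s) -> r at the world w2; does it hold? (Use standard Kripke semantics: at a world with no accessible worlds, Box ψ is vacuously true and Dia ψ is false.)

Yes

At w2: Dia not not s or Dia Dia s is true, r is true, so (Dia not not s or Dia Dia s) -> r is true.
  At w2: Dia not not s is true, Dia Dia s is true, so Dia not not s or Dia Dia s is true.
    At w2: Dia not not s requires not not s at some successor in {w2, w3}.
      not not s holds at w2, so Dia not not s is true at w2.
    At w2: Dia Dia s requires Dia s at some successor in {w2, w3}.
      Dia s holds at w2, so Dia Dia s is true at w2.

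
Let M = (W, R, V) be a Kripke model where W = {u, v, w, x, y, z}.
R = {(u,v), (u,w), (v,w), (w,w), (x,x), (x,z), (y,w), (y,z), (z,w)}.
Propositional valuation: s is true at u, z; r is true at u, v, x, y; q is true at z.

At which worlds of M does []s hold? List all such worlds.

none

Let φ = []s. Evaluate φ at each world:
  u (successors {v, w}): φ is false.
  v (successors {w}): φ is false.
  w (successors {w}): φ is false.
  x (successors {x, z}): φ is false.
  y (successors {w, z}): φ is false.
  z (successors {w}): φ is false.
For instance, at x:
  At x: []s requires s at every successor {x, z}.
    s fails at x, so []s is false at x.
Satisfying worlds: none.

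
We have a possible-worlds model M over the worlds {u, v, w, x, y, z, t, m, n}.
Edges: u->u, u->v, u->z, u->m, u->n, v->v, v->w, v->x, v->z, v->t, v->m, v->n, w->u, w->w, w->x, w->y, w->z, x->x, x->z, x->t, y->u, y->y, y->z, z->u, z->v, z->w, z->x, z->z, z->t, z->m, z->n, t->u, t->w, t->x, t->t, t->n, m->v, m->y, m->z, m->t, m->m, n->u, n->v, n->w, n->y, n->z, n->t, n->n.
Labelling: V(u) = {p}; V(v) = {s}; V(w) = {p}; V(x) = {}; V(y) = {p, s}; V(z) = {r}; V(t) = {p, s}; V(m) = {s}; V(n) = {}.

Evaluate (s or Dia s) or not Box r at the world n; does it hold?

Yes

Recall that Box ψ holds at a world iff ψ holds at every accessible world, and Dia ψ holds iff ψ holds at some accessible world.
At n: s or Dia s is true, not Box r is true, so (s or Dia s) or not Box r is true.
  At n: s is false, Dia s is true, so s or Dia s is true.
    At n: Dia s requires s at some successor in {u, v, w, y, z, t, n}.
      s holds at v, so Dia s is true at n.
  At n: Box r is false, so not Box r is true.
    At n: Box r requires r at every successor {u, v, w, y, z, t, n}.
      r fails at u, so Box r is false at n.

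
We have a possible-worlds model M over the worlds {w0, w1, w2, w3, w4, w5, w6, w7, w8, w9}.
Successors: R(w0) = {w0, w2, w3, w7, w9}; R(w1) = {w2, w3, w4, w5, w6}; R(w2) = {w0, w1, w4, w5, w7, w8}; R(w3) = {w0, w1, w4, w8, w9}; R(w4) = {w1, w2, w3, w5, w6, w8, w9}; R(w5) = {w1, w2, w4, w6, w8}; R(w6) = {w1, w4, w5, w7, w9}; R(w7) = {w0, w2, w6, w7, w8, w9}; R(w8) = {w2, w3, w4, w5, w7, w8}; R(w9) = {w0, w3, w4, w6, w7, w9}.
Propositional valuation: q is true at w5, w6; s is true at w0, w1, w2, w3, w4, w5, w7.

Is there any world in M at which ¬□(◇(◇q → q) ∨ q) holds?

Let φ = ¬□(◇(◇q → q) ∨ q). Evaluate φ at each world:
  w0 (successors {w0, w2, w3, w7, w9}): φ is false.
  w1 (successors {w2, w3, w4, w5, w6}): φ is false.
  w2 (successors {w0, w1, w4, w5, w7, w8}): φ is false.
  w3 (successors {w0, w1, w4, w8, w9}): φ is false.
  w4 (successors {w1, w2, w3, w5, w6, w8, w9}): φ is false.
  w5 (successors {w1, w2, w4, w6, w8}): φ is false.
  w6 (successors {w1, w4, w5, w7, w9}): φ is false.
  w7 (successors {w0, w2, w6, w7, w8, w9}): φ is false.
  w8 (successors {w2, w3, w4, w5, w7, w8}): φ is false.
  w9 (successors {w0, w3, w4, w6, w7, w9}): φ is false.
For instance, at w1:
  At w1: □(◇(◇q → q) ∨ q) is true, so ¬□(◇(◇q → q) ∨ q) is false.
    At w1: □(◇(◇q → q) ∨ q) requires ◇(◇q → q) ∨ q at every successor {w2, w3, w4, w5, w6}.
      At w2: ◇(◇q → q) ∨ q is true.
      At w3: ◇(◇q → q) ∨ q is true.
      At w4: ◇(◇q → q) ∨ q is true.
      At w5: ◇(◇q → q) ∨ q is true.
      At w6: ◇(◇q → q) ∨ q is true.
    So □(◇(◇q → q) ∨ q) is true at w1.

No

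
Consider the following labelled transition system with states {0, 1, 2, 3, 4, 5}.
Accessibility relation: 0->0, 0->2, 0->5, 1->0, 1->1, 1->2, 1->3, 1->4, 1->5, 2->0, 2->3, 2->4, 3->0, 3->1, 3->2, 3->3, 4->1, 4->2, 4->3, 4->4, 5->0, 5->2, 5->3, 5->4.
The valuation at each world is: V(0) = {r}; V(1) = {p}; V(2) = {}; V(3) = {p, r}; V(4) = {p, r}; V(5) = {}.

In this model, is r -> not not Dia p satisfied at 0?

At 0: r is true, not not Dia p is false, so r -> not not Dia p is false.
  At 0: not Dia p is true, so not not Dia p is false.
    At 0: Dia p is false, so not Dia p is true.
      At 0: Dia p requires p at some successor in {0, 2, 5}.
        At 0: p is false.
        At 2: p is false.
        At 5: p is false.
      So Dia p is false at 0.

No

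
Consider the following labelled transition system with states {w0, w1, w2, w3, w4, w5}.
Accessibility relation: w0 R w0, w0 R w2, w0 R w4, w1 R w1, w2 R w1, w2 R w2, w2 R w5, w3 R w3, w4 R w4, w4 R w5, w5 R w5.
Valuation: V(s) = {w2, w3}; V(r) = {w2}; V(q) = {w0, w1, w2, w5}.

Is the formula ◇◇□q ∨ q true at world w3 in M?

No

At w3: ◇◇□q is false, q is false, so ◇◇□q ∨ q is false.
  At w3: ◇◇□q requires ◇□q at some successor in {w3}.
    At w3: ◇□q is false.
  So ◇◇□q is false at w3.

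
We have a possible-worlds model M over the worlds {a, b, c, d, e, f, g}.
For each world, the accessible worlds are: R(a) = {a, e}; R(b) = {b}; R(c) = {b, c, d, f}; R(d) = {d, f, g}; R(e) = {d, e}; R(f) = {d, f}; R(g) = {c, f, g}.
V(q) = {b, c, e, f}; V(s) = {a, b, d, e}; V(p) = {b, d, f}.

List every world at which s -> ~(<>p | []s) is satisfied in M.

c, f, g

Let φ = s -> ~(<>p | []s). Evaluate φ at each world:
  a (successors {a, e}): φ is false.
  b (successors {b}): φ is false.
  c (successors {b, c, d, f}): φ is true.
  d (successors {d, f, g}): φ is false.
  e (successors {d, e}): φ is false.
  f (successors {d, f}): φ is true.
  g (successors {c, f, g}): φ is true.
For instance, at b:
  At b: s is true, ~(<>p | []s) is false, so s -> ~(<>p | []s) is false.
    At b: <>p | []s is true, so ~(<>p | []s) is false.
      At b: <>p is true, []s is true, so <>p | []s is true.
Satisfying worlds: {c, f, g}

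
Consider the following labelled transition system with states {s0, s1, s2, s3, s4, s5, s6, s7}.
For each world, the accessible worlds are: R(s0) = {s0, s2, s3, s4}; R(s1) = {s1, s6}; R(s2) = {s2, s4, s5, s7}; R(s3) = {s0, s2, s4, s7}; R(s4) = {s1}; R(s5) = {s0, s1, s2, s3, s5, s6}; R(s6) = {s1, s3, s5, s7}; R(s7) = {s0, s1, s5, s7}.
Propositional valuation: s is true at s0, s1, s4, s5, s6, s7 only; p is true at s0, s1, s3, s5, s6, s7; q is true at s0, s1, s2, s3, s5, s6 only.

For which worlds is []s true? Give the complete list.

Let φ = []s. Evaluate φ at each world:
  s0 (successors {s0, s2, s3, s4}): φ is false.
  s1 (successors {s1, s6}): φ is true.
  s2 (successors {s2, s4, s5, s7}): φ is false.
  s3 (successors {s0, s2, s4, s7}): φ is false.
  s4 (successors {s1}): φ is true.
  s5 (successors {s0, s1, s2, s3, s5, s6}): φ is false.
  s6 (successors {s1, s3, s5, s7}): φ is false.
  s7 (successors {s0, s1, s5, s7}): φ is true.
For instance, at s5:
  At s5: []s requires s at every successor {s0, s1, s2, s3, s5, s6}.
    s fails at s2, so []s is false at s5.
Satisfying worlds: {s1, s4, s7}

s1, s4, s7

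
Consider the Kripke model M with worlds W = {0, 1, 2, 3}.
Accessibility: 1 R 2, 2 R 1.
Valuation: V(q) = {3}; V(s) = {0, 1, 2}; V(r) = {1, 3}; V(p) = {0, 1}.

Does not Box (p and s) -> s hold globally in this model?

Yes

Recall that Box ψ holds at a world iff ψ holds at every accessible world, and Dia ψ holds iff ψ holds at some accessible world.
Let φ = not Box (p and s) -> s. Evaluate φ at each world:
  0 (successors ∅): φ is true.
  1 (successors {2}): φ is true.
  2 (successors {1}): φ is true.
  3 (successors ∅): φ is true.
For instance, at 1:
  At 1: not Box (p and s) is true, s is true, so not Box (p and s) -> s is true.
    At 1: Box (p and s) is false, so not Box (p and s) is true.
      At 1: Box (p and s) requires p and s at every successor {2}.
        p and s fails at 2, so Box (p and s) is false at 1.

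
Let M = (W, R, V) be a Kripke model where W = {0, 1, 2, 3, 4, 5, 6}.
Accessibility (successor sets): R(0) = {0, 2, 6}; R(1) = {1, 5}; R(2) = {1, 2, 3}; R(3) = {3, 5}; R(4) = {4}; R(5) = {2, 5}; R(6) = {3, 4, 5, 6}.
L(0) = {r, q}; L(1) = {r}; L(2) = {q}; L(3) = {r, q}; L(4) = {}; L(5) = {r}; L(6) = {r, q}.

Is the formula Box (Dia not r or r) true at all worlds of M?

Let φ = Box (Dia not r or r). Evaluate φ at each world:
  0 (successors {0, 2, 6}): φ is true.
  1 (successors {1, 5}): φ is true.
  2 (successors {1, 2, 3}): φ is true.
  3 (successors {3, 5}): φ is true.
  4 (successors {4}): φ is true.
  5 (successors {2, 5}): φ is true.
  6 (successors {3, 4, 5, 6}): φ is true.
For instance, at 1:
  At 1: Box (Dia not r or r) requires Dia not r or r at every successor {1, 5}.
      At 1: Dia not r is false, r is true, so Dia not r or r is true.
      At 5: Dia not r is true, r is true, so Dia not r or r is true.
  So Box (Dia not r or r) is true at 1.

Yes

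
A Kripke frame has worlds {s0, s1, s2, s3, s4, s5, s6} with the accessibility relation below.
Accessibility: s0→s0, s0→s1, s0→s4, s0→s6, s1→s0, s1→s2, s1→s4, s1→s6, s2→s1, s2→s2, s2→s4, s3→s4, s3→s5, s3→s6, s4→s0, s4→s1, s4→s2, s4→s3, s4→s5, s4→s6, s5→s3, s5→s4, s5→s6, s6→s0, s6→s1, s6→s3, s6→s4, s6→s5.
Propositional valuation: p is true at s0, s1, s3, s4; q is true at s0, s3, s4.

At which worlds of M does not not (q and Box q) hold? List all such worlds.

Let φ = not not (q and Box q). Evaluate φ at each world:
  s0 (successors {s0, s1, s4, s6}): φ is false.
  s1 (successors {s0, s2, s4, s6}): φ is false.
  s2 (successors {s1, s2, s4}): φ is false.
  s3 (successors {s4, s5, s6}): φ is false.
  s4 (successors {s0, s1, s2, s3, s5, s6}): φ is false.
  s5 (successors {s3, s4, s6}): φ is false.
  s6 (successors {s0, s1, s3, s4, s5}): φ is false.
For instance, at s3:
  At s3: not (q and Box q) is true, so not not (q and Box q) is false.
    At s3: q and Box q is false, so not (q and Box q) is true.
      At s3: q is true, Box q is false, so q and Box q is false.
Satisfying worlds: none.

none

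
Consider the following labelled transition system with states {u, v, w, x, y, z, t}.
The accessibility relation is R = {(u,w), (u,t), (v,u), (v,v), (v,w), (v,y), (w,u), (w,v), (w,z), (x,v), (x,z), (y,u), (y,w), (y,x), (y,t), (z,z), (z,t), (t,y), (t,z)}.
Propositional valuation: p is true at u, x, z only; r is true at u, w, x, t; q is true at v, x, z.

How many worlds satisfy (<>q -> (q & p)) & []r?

1

Let φ = (<>q -> (q & p)) & []r. Evaluate φ at each world:
  u (successors {w, t}): φ is true.
  v (successors {u, v, w, y}): φ is false.
  w (successors {u, v, z}): φ is false.
  x (successors {v, z}): φ is false.
  y (successors {u, w, x, t}): φ is false.
  z (successors {z, t}): φ is false.
  t (successors {y, z}): φ is false.
For instance, at x:
  At x: <>q -> (q & p) is true, []r is false, so (<>q -> (q & p)) & []r is false.
    At x: <>q is true, q & p is true, so <>q -> (q & p) is true.
      At x: <>q requires q at some successor in {v, z}.
        q holds at v, so <>q is true at x.
    At x: []r requires r at every successor {v, z}.
      r fails at v, so []r is false at x.
Satisfying worlds: {u}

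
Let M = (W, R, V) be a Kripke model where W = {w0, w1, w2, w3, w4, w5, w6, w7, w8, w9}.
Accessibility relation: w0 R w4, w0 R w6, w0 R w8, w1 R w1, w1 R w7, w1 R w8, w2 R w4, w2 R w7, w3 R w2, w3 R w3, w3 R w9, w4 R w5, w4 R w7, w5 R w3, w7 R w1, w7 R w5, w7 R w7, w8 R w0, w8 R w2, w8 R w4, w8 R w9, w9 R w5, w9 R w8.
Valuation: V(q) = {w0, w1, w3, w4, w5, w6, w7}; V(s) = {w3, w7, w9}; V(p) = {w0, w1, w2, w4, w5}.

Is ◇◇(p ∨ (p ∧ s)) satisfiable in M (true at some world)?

Yes

Let φ = ◇◇(p ∨ (p ∧ s)). Evaluate φ at each world:
  w0 (successors {w4, w6, w8}): φ is true.
  w1 (successors {w1, w7, w8}): φ is true.
  w2 (successors {w4, w7}): φ is true.
  w3 (successors {w2, w3, w9}): φ is true.
  w4 (successors {w5, w7}): φ is true.
  w5 (successors {w3}): φ is true.
  w6 (successors ∅): φ is false.
  w7 (successors {w1, w5, w7}): φ is true.
  w8 (successors {w0, w2, w4, w9}): φ is true.
  w9 (successors {w5, w8}): φ is true.
Detail at w0 (witness):
  At w0: ◇◇(p ∨ (p ∧ s)) requires ◇(p ∨ (p ∧ s)) at some successor in {w4, w6, w8}.
    ◇(p ∨ (p ∧ s)) holds at w4, so ◇◇(p ∨ (p ∧ s)) is true at w0.
      At w4: ◇(p ∨ (p ∧ s)) requires p ∨ (p ∧ s) at some successor in {w5, w7}.
        p ∨ (p ∧ s) holds at w5, so ◇(p ∨ (p ∧ s)) is true at w4.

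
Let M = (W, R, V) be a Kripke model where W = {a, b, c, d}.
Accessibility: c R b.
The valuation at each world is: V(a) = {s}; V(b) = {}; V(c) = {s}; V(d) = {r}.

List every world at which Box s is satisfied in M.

a, b, d

Let φ = Box s. Evaluate φ at each world:
  a (successors ∅): φ is true.
  b (successors ∅): φ is true.
  c (successors {b}): φ is false.
  d (successors ∅): φ is true.
For instance, at c:
  At c: Box s requires s at every successor {b}.
    s fails at b, so Box s is false at c.
Satisfying worlds: {a, b, d}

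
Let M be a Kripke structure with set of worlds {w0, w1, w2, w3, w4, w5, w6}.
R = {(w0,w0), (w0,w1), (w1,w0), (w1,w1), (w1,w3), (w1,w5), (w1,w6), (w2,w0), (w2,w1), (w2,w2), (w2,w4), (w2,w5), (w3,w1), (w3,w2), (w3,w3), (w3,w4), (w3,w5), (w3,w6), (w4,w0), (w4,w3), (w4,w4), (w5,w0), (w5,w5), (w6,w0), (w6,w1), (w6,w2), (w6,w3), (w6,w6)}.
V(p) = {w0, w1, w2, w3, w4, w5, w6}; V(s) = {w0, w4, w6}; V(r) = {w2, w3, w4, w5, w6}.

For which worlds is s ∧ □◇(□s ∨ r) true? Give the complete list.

none

Let φ = s ∧ □◇(□s ∨ r). Evaluate φ at each world:
  w0 (successors {w0, w1}): φ is false.
  w1 (successors {w0, w1, w3, w5, w6}): φ is false.
  w2 (successors {w0, w1, w2, w4, w5}): φ is false.
  w3 (successors {w1, w2, w3, w4, w5, w6}): φ is false.
  w4 (successors {w0, w3, w4}): φ is false.
  w5 (successors {w0, w5}): φ is false.
  w6 (successors {w0, w1, w2, w3, w6}): φ is false.
For instance, at w5:
  At w5: s is false, □◇(□s ∨ r) is false, so s ∧ □◇(□s ∨ r) is false.
    At w5: □◇(□s ∨ r) requires ◇(□s ∨ r) at every successor {w0, w5}.
      ◇(□s ∨ r) fails at w0, so □◇(□s ∨ r) is false at w5.
Satisfying worlds: none.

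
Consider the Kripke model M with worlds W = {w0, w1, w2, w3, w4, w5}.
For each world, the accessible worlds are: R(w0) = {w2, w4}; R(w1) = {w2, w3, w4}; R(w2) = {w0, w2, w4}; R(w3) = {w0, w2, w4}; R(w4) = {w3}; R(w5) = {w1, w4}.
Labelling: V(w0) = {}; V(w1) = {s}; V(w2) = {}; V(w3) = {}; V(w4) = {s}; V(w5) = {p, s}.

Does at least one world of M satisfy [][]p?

Let φ = [][]p. Evaluate φ at each world:
  w0 (successors {w2, w4}): φ is false.
  w1 (successors {w2, w3, w4}): φ is false.
  w2 (successors {w0, w2, w4}): φ is false.
  w3 (successors {w0, w2, w4}): φ is false.
  w4 (successors {w3}): φ is false.
  w5 (successors {w1, w4}): φ is false.
For instance, at w1:
  At w1: [][]p requires []p at every successor {w2, w3, w4}.
    []p fails at w2, so [][]p is false at w1.
      At w2: []p requires p at every successor {w0, w2, w4}.
        p fails at w0, so []p is false at w2.

No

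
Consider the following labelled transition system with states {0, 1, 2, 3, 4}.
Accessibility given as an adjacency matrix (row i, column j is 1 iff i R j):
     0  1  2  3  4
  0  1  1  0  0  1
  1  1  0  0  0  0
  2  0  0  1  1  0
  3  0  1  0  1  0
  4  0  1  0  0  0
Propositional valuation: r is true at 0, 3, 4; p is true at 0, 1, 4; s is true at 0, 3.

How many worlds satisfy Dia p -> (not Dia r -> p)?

5

Let φ = Dia p -> (not Dia r -> p). Evaluate φ at each world:
  0 (successors {0, 1, 4}): φ is true.
  1 (successors {0}): φ is true.
  2 (successors {2, 3}): φ is true.
  3 (successors {1, 3}): φ is true.
  4 (successors {1}): φ is true.
For instance, at 4:
  At 4: Dia p is true, not Dia r -> p is true, so Dia p -> (not Dia r -> p) is true.
    At 4: Dia p requires p at some successor in {1}.
      p holds at 1, so Dia p is true at 4.
    At 4: not Dia r is true, p is true, so not Dia r -> p is true.
      At 4: Dia r is false, so not Dia r is true.
Satisfying worlds: {0, 1, 2, 3, 4}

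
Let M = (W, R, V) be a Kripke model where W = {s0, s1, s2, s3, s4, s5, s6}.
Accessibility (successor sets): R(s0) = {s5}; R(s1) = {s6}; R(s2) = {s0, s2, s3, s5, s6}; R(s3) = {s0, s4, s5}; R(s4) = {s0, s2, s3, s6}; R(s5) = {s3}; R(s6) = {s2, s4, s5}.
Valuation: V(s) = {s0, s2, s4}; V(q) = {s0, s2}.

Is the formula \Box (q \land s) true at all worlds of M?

No

Recall that \Box ψ holds at a world iff ψ holds at every accessible world, and \Diamond ψ holds iff ψ holds at some accessible world.
Let φ = \Box (q \land s). Evaluate φ at each world:
  s0 (successors {s5}): φ is false.
  s1 (successors {s6}): φ is false.
  s2 (successors {s0, s2, s3, s5, s6}): φ is false.
  s3 (successors {s0, s4, s5}): φ is false.
  s4 (successors {s0, s2, s3, s6}): φ is false.
  s5 (successors {s3}): φ is false.
  s6 (successors {s2, s4, s5}): φ is false.
Detail at s0 (counterexample):
  At s0: \Box (q \land s) requires q \land s at every successor {s5}.
    q \land s fails at s5, so \Box (q \land s) is false at s0.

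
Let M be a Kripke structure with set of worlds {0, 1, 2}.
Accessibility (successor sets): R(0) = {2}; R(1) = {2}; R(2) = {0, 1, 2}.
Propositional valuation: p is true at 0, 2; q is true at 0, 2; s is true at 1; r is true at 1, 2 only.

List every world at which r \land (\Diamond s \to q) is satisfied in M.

Let φ = r \land (\Diamond s \to q). Evaluate φ at each world:
  0 (successors {2}): φ is false.
  1 (successors {2}): φ is true.
  2 (successors {0, 1, 2}): φ is true.
For instance, at 0:
  At 0: r is false, \Diamond s \to q is true, so r \land (\Diamond s \to q) is false.
    At 0: \Diamond s is false, q is true, so \Diamond s \to q is true.
      At 0: \Diamond s requires s at some successor in {2}.
        At 2: s is false.
      So \Diamond s is false at 0.
Satisfying worlds: {1, 2}

1, 2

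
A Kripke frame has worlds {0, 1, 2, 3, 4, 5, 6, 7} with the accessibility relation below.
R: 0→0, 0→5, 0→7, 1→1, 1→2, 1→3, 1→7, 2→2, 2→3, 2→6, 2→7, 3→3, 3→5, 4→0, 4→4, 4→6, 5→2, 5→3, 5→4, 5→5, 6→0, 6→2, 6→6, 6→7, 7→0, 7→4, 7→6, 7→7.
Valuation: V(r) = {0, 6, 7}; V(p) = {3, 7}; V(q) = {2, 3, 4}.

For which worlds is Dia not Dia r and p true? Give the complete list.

3

Let φ = Dia not Dia r and p. Evaluate φ at each world:
  0 (successors {0, 5, 7}): φ is false.
  1 (successors {1, 2, 3, 7}): φ is false.
  2 (successors {2, 3, 6, 7}): φ is false.
  3 (successors {3, 5}): φ is true.
  4 (successors {0, 4, 6}): φ is false.
  5 (successors {2, 3, 4, 5}): φ is false.
  6 (successors {0, 2, 6, 7}): φ is false.
  7 (successors {0, 4, 6, 7}): φ is false.
For instance, at 2:
  At 2: Dia not Dia r is true, p is false, so Dia not Dia r and p is false.
    At 2: Dia not Dia r requires not Dia r at some successor in {2, 3, 6, 7}.
      not Dia r holds at 3, so Dia not Dia r is true at 2.
Satisfying worlds: {3}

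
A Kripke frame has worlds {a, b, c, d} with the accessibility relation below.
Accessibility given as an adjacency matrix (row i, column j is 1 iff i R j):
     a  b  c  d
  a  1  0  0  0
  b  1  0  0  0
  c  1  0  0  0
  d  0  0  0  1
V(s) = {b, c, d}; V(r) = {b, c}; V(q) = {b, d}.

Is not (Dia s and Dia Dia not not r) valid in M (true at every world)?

Recall that Dia ψ holds at a world iff ψ holds at some accessible world.
Let φ = not (Dia s and Dia Dia not not r). Evaluate φ at each world:
  a (successors {a}): φ is true.
  b (successors {a}): φ is true.
  c (successors {a}): φ is true.
  d (successors {d}): φ is true.
For instance, at d:
  At d: Dia s and Dia Dia not not r is false, so not (Dia s and Dia Dia not not r) is true.
    At d: Dia s is true, Dia Dia not not r is false, so Dia s and Dia Dia not not r is false.
      At d: Dia s requires s at some successor in {d}.
        s holds at d, so Dia s is true at d.
      At d: Dia Dia not not r requires Dia not not r at some successor in {d}.
        At d: Dia not not r is false.
      So Dia Dia not not r is false at d.

Yes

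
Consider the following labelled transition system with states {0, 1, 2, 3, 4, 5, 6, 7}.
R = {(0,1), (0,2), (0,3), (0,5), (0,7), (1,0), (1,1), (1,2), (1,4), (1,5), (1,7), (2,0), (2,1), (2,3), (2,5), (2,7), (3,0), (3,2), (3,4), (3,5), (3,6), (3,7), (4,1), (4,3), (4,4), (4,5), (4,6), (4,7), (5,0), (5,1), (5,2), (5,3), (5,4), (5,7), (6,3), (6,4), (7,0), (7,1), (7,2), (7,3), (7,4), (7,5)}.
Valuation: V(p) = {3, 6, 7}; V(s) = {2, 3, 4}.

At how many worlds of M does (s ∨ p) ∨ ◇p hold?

Let φ = (s ∨ p) ∨ ◇p. Evaluate φ at each world:
  0 (successors {1, 2, 3, 5, 7}): φ is true.
  1 (successors {0, 1, 2, 4, 5, 7}): φ is true.
  2 (successors {0, 1, 3, 5, 7}): φ is true.
  3 (successors {0, 2, 4, 5, 6, 7}): φ is true.
  4 (successors {1, 3, 4, 5, 6, 7}): φ is true.
  5 (successors {0, 1, 2, 3, 4, 7}): φ is true.
  6 (successors {3, 4}): φ is true.
  7 (successors {0, 1, 2, 3, 4, 5}): φ is true.
For instance, at 3:
  At 3: s ∨ p is true, ◇p is true, so (s ∨ p) ∨ ◇p is true.
    At 3: ◇p requires p at some successor in {0, 2, 4, 5, 6, 7}.
      p holds at 6, so ◇p is true at 3.
Satisfying worlds: {0, 1, 2, 3, 4, 5, 6, 7}

8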